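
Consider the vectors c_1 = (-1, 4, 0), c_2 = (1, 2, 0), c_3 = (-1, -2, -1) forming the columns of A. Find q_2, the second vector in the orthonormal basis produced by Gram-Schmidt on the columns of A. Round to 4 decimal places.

q_2 = (0.9701, 0.2425, 0.0000)

q_1 = c_1/‖c_1‖ = (-1, 4, 0)/4.1231 = (-0.2425, 0.9701, 0.0000).
r_{12} = q_1·c_2 = 1.6977.
u_2 = c_2 − 1.6977·q_1 = (1.4118, 0.3529, 0.0000).
‖u_2‖ = 1.4552, so q_2 = (0.9701, 0.2425, 0.0000).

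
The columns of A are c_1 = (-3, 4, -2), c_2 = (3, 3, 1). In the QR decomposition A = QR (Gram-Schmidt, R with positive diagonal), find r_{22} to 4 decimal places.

r_{22} = 4.3549

c_1 = (-3, 4, -2); ‖c_1‖ = 5.3852, so e_1 = (-0.5571, 0.7428, -0.3714).
e_1·c_2 = (-0.5571)·3 + 0.7428·3 + (-0.3714)·1 = 0.1857.
u_2 = c_2 − 0.1857·e_1 = (3.1034, 2.8621, 1.0690).
r_{22} = ‖u_2‖ = 4.3549.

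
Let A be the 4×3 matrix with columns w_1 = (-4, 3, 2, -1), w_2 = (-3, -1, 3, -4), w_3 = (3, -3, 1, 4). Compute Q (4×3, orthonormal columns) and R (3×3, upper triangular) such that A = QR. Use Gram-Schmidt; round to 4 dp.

Q = [[-0.7303, -0.0974, -0.0386], [0.5477, -0.6051, -0.3100], [0.3651, 0.3617, 0.7058], [-0.1826, -0.7025, 0.6358]], R = [[5.4772, 3.4689, -4.1992], [0.0000, 4.7924, -0.9251], [0.0000, 0.0000, 4.0634]]

w_1 = (-4, 3, 2, -1); ‖w_1‖ = 5.4772, so q_1 = (-0.7303, 0.5477, 0.3651, -0.1826).
q_1·w_2 = (-0.7303)·(-3) + 0.5477·(-1) + 0.3651·3 + (-0.1826)·(-4) = 3.4689.
u_2 = w_2 − 3.4689·q_1 = (-0.4667, -2.9000, 1.7333, -3.3667).
‖u_2‖ = 4.7924, so q_2 = (-0.0974, -0.6051, 0.3617, -0.7025).
q_1·w_3 = (-0.7303)·3 + 0.5477·(-3) + 0.3651·1 + (-0.1826)·4 = -4.1992; q_2·w_3 = (-0.0974)·3 + (-0.6051)·(-3) + 0.3617·1 + (-0.7025)·4 = -0.9251.
u_3 = w_3 + 4.1992·q_1 + 0.9251·q_2 = (-0.1567, -1.2598, 2.8679, 2.5835).
‖u_3‖ = 4.0634, so q_3 = (-0.0386, -0.3100, 0.7058, 0.6358).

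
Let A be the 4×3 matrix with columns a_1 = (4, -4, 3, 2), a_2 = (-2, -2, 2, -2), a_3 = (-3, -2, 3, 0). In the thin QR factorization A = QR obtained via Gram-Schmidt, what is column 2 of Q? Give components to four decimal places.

e_2 = (-0.5460, -0.4568, 0.4680, -0.5237)

e_1 = a_1/‖a_1‖ = (4, -4, 3, 2)/6.7082 = (0.5963, -0.5963, 0.4472, 0.2981).
r_{12} = e_1·a_2 = 0.2981.
u_2 = a_2 − 0.2981·e_1 = (-2.1778, -1.8222, 1.8667, -2.0889).
‖u_2‖ = 3.9889, so e_2 = (-0.5460, -0.4568, 0.4680, -0.5237).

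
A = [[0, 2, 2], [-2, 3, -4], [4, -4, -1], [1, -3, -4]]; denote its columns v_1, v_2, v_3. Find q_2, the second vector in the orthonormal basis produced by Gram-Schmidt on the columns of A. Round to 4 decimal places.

v_1 = (0, -2, 4, 1); ‖v_1‖ = 4.5826, so q_1 = (0.0000, -0.4364, 0.8729, 0.2182).
q_1·v_2 = 0.0000·2 + (-0.4364)·3 + 0.8729·(-4) + 0.2182·(-3) = -5.4554.
u_2 = v_2 + 5.4554·q_1 = (2.0000, 0.6190, 0.7619, -1.8095).
‖u_2‖ = 2.8702, so q_2 = (0.6968, 0.2157, 0.2655, -0.6305).

q_2 = (0.6968, 0.2157, 0.2655, -0.6305)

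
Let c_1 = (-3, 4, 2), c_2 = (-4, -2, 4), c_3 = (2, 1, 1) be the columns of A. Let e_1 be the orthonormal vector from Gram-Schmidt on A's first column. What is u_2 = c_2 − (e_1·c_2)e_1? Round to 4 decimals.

c_1 = (-3, 4, 2); ‖c_1‖ = 5.3852, so e_1 = (-0.5571, 0.7428, 0.3714).
e_1·c_2 = (-0.5571)·(-4) + 0.7428·(-2) + 0.3714·4 = 2.2283.
u_2 = c_2 − 2.2283·e_1 = (-2.7586, -3.6552, 3.1724).

u_2 = (-2.7586, -3.6552, 3.1724)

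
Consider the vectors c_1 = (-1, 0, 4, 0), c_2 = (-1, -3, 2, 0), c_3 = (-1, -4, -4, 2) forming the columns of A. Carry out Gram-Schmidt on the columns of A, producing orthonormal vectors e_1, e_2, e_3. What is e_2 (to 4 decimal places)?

e_2 = (-0.1549, -0.9872, -0.0387, 0.0000)

c_1 = (-1, 0, 4, 0); ‖c_1‖ = 4.1231, so e_1 = (-0.2425, 0.0000, 0.9701, 0.0000).
e_1·c_2 = (-0.2425)·(-1) + 0.0000·(-3) + 0.9701·2 + 0.0000·0 = 2.1828.
u_2 = c_2 − 2.1828·e_1 = (-0.4706, -3.0000, -0.1176, 0.0000).
‖u_2‖ = 3.0390, so e_2 = (-0.1549, -0.9872, -0.0387, 0.0000).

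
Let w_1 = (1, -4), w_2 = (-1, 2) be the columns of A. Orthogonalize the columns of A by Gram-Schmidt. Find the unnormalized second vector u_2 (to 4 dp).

u_2 = (-0.4706, -0.1176)

w_1 = (1, -4); ‖w_1‖ = 4.1231, so q_1 = (0.2425, -0.9701).
q_1·w_2 = 0.2425·(-1) + (-0.9701)·2 = -2.1828.
u_2 = w_2 + 2.1828·q_1 = (-0.4706, -0.1176).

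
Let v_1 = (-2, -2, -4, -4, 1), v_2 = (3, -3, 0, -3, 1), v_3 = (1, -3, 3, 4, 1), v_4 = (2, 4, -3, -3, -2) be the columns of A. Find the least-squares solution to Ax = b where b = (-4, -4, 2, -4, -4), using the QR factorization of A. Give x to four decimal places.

x = (-0.6127, 0.7288, -2.4264, -2.0160)

v_1 = (-2, -2, -4, -4, 1); ‖v_1‖ = 6.4031, so e_1 = (-0.3123, -0.3123, -0.6247, -0.6247, 0.1562).
e_1·v_2 = (-0.3123)·3 + (-0.3123)·(-3) + (-0.6247)·0 + (-0.6247)·(-3) + 0.1562·1 = 2.0303.
u_2 = v_2 − 2.0303·e_1 = (3.6341, -2.3659, 1.2683, -1.7317, 0.6829).
‖u_2‖ = 4.8865, so e_2 = (0.7437, -0.4842, 0.2595, -0.3544, 0.1398).
e_1·v_3 = (-0.3123)·1 + (-0.3123)·(-3) + (-0.6247)·3 + (-0.6247)·4 + 0.1562·1 = -3.5920; e_2·v_3 = 0.7437·1 + (-0.4842)·(-3) + 0.2595·3 + (-0.3544)·4 + 0.1398·1 = 1.6971.
u_3 = v_3 + 3.5920·e_1 − 1.6971·e_2 = (-1.3841, -3.3003, 0.3156, 2.3575, 1.3238).
‖u_3‖ = 4.4964, so e_3 = (-0.3078, -0.7340, 0.0702, 0.5243, 0.2944).
e_1·v_4 = (-0.3123)·2 + (-0.3123)·4 + (-0.6247)·(-3) + (-0.6247)·(-3) + 0.1562·(-2) = 1.5617; e_2·v_4 = 0.7437·2 + (-0.4842)·4 + 0.2595·(-3) + (-0.3544)·(-3) + 0.1398·(-2) = -0.4442; e_3·v_4 = (-0.3078)·2 + (-0.7340)·4 + 0.0702·(-3) + 0.5243·(-3) + 0.2944·(-2) = -5.9239.
u_4 = v_4 − 1.5617·e_1 + 0.4442·e_2 + 5.9239·e_3 = (0.9947, -0.0754, -1.4933, 0.9242, -0.4377).
‖u_4‖ = 2.0665, so e_4 = (0.4813, -0.0365, -0.7226, 0.4472, -0.2118).
Qᵀb = (3.1235, 0.3394, 1.0327, -4.1661).
Back-substitute: x_4 = -4.1661/2.0665 = -2.0160.
x_3 = (1.0327 + 5.9239·(-2.0160))/4.4964 = -2.4264.
x_2 = (0.3394 − 1.6971·(-2.4264) + 0.4442·(-2.0160))/4.8865 = 0.7288.
x_1 = (3.1235 − 2.0303·0.7288 + 3.5920·(-2.4264) − 1.5617·(-2.0160))/6.4031 = -0.6127.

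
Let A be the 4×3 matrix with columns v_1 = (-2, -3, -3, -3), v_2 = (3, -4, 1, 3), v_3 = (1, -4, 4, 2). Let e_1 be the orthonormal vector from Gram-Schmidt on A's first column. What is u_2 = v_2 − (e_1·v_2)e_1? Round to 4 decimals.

u_2 = (2.6129, -4.5806, 0.4194, 2.4194)

e_1 = v_1/‖v_1‖ = (-2, -3, -3, -3)/5.5678 = (-0.3592, -0.5388, -0.5388, -0.5388).
r_{12} = e_1·v_2 = -1.0776.
u_2 = v_2 + 1.0776·e_1 = (2.6129, -4.5806, 0.4194, 2.4194).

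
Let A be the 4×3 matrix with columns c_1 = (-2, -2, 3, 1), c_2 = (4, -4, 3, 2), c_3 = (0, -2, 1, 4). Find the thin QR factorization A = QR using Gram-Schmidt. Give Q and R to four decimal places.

Q = [[-0.4714, 0.8441, -0.1408], [-0.4714, -0.4490, 0.0352], [0.7071, 0.1886, -0.3755], [0.2357, 0.2245, 0.9154]], R = [[4.2426, 2.5927, 2.5927], [0.0000, 6.1869, 1.9845], [0.0000, 0.0000, 3.2155]]

q_1 = c_1/‖c_1‖ = (-2, -2, 3, 1)/4.2426 = (-0.4714, -0.4714, 0.7071, 0.2357).
r_{12} = q_1·c_2 = 2.5927.
u_2 = c_2 − 2.5927·q_1 = (5.2222, -2.7778, 1.1667, 1.3889).
‖u_2‖ = 6.1869, so q_2 = (0.8441, -0.4490, 0.1886, 0.2245).
r_{13} = q_1·c_3 = 2.5927; r_{23} = q_2·c_3 = 1.9845.
u_3 = c_3 − 2.5927·q_1 − 1.9845·q_2 = (-0.4528, 0.1132, -1.2075, 2.9434).
‖u_3‖ = 3.2155, so q_3 = (-0.1408, 0.0352, -0.3755, 0.9154).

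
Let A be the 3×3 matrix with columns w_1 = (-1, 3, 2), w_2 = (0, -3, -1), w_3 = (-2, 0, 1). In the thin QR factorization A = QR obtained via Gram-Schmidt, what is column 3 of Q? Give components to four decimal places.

w_1 = (-1, 3, 2); ‖w_1‖ = 3.7417, so e_1 = (-0.2673, 0.8018, 0.5345).
e_1·w_2 = (-0.2673)·0 + 0.8018·(-3) + 0.5345·(-1) = -2.9399.
u_2 = w_2 + 2.9399·e_1 = (-0.7857, -0.6429, 0.5714).
‖u_2‖ = 1.1650, so e_2 = (-0.6745, -0.5518, 0.4905).
e_1·w_3 = (-0.2673)·(-2) + 0.8018·0 + 0.5345·1 = 1.0690; e_2·w_3 = (-0.6745)·(-2) + (-0.5518)·0 + 0.4905·1 = 1.8394.
u_3 = w_3 − 1.0690·e_1 − 1.8394·e_2 = (-0.4737, 0.1579, -0.4737).
‖u_3‖ = 0.6882, so e_3 = (-0.6882, 0.2294, -0.6882).

e_3 = (-0.6882, 0.2294, -0.6882)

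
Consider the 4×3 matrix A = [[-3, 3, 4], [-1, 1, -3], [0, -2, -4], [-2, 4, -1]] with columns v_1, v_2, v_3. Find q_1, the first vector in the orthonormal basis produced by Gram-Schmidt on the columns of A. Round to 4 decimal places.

v_1 = (-3, -1, 0, -2); ‖v_1‖ = 3.7417, so q_1 = (-0.8018, -0.2673, 0.0000, -0.5345).

q_1 = (-0.8018, -0.2673, 0.0000, -0.5345)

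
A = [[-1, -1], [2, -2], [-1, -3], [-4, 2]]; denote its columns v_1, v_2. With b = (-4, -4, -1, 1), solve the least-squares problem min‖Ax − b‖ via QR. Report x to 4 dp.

x = (0.0301, 0.9578)

v_1 = (-1, 2, -1, -4); ‖v_1‖ = 4.6904, so q_1 = (-0.2132, 0.4264, -0.2132, -0.8528).
q_1·v_2 = (-0.2132)·(-1) + 0.4264·(-2) + (-0.2132)·(-3) + (-0.8528)·2 = -1.7056.
u_2 = v_2 + 1.7056·q_1 = (-1.3636, -1.2727, -3.3636, 0.5455).
‖u_2‖ = 3.8847, so q_2 = (-0.3510, -0.3276, -0.8659, 0.1404).
Qᵀb = (-1.4924, 3.7209).
Back-substitute: x_2 = 3.7209/3.8847 = 0.9578.
x_1 = (-1.4924 + 1.7056·0.9578)/4.6904 = 0.0301.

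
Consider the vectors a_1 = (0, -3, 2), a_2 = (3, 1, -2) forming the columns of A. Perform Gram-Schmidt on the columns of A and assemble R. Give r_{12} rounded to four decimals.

a_1 = (0, -3, 2); ‖a_1‖ = 3.6056, so e_1 = (0.0000, -0.8321, 0.5547).
r_{12} = e_1·a_2 = -1.9415.

r_{12} = -1.9415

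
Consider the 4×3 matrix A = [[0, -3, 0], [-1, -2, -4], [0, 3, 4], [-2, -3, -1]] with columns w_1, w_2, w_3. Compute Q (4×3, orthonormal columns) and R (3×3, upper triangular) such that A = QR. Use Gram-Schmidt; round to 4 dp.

e_1 = w_1/‖w_1‖ = (0, -1, 0, -2)/2.2361 = (0.0000, -0.4472, 0.0000, -0.8944).
r_{12} = e_1·w_2 = 3.5777.
u_2 = w_2 − 3.5777·e_1 = (-3.0000, -0.4000, 3.0000, 0.2000).
‖u_2‖ = 4.2661, so e_2 = (-0.7032, -0.0938, 0.7032, 0.0469).
r_{13} = e_1·w_3 = 2.6833; r_{23} = e_2·w_3 = 3.1410.
u_3 = w_3 − 2.6833·e_1 − 3.1410·e_2 = (2.2088, -2.5055, 1.7912, 1.2527).
‖u_3‖ = 3.9917, so e_3 = (0.5533, -0.6277, 0.4487, 0.3138).

Q = [[0.0000, -0.7032, 0.5533], [-0.4472, -0.0938, -0.6277], [0.0000, 0.7032, 0.4487], [-0.8944, 0.0469, 0.3138]], R = [[2.2361, 3.5777, 2.6833], [0.0000, 4.2661, 3.1410], [0.0000, 0.0000, 3.9917]]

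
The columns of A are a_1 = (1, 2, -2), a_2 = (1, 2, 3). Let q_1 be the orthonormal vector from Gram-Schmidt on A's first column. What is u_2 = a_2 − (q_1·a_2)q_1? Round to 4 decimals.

u_2 = (1.1111, 2.2222, 2.7778)

a_1 = (1, 2, -2); ‖a_1‖ = 3.0000, so q_1 = (0.3333, 0.6667, -0.6667).
q_1·a_2 = 0.3333·1 + 0.6667·2 + (-0.6667)·3 = -0.3333.
u_2 = a_2 + 0.3333·q_1 = (1.1111, 2.2222, 2.7778).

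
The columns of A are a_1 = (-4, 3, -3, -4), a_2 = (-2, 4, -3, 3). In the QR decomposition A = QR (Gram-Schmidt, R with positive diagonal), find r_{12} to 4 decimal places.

a_1 = (-4, 3, -3, -4); ‖a_1‖ = 7.0711, so e_1 = (-0.5657, 0.4243, -0.4243, -0.5657).
r_{12} = e_1·a_2 = 2.4042.

r_{12} = 2.4042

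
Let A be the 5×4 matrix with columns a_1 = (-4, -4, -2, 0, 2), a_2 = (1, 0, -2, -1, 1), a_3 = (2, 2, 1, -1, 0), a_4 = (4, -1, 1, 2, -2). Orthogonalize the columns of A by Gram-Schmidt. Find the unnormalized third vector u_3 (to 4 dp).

a_1 = (-4, -4, -2, 0, 2); ‖a_1‖ = 6.3246, so q_1 = (-0.6325, -0.6325, -0.3162, 0.0000, 0.3162).
q_1·a_2 = (-0.6325)·1 + (-0.6325)·0 + (-0.3162)·(-2) + 0.0000·(-1) + 0.3162·1 = 0.3162.
u_2 = a_2 − 0.3162·q_1 = (1.2000, 0.2000, -1.9000, -1.0000, 0.9000).
‖u_2‖ = 2.6268, so q_2 = (0.4568, 0.0761, -0.7233, -0.3807, 0.3426).
q_1·a_3 = (-0.6325)·2 + (-0.6325)·2 + (-0.3162)·1 + 0.0000·(-1) + 0.3162·0 = -2.8460; q_2·a_3 = 0.4568·2 + 0.0761·2 + (-0.7233)·1 + (-0.3807)·(-1) + 0.3426·0 = 0.7233.
u_3 = a_3 + 2.8460·q_1 − 0.7233·q_2 = (-0.1304, 0.1449, 0.6232, -0.7246, 0.6522).

u_3 = (-0.1304, 0.1449, 0.6232, -0.7246, 0.6522)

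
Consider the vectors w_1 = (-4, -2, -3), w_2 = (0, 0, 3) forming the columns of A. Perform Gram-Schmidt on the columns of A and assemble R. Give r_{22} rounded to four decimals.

r_{22} = 2.4914

e_1 = w_1/‖w_1‖ = (-4, -2, -3)/5.3852 = (-0.7428, -0.3714, -0.5571).
r_{12} = e_1·w_2 = -1.6713.
u_2 = w_2 + 1.6713·e_1 = (-1.2414, -0.6207, 2.0690).
r_{22} = ‖u_2‖ = 2.4914.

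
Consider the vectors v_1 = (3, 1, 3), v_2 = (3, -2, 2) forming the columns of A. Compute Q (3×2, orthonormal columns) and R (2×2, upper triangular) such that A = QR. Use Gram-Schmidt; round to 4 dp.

v_1 = (3, 1, 3); ‖v_1‖ = 4.3589, so q_1 = (0.6882, 0.2294, 0.6882).
q_1·v_2 = 0.6882·3 + 0.2294·(-2) + 0.6882·2 = 2.9824.
u_2 = v_2 − 2.9824·q_1 = (0.9474, -2.6842, -0.0526).
‖u_2‖ = 2.8470, so q_2 = (0.3328, -0.9428, -0.0185).

Q = [[0.6882, 0.3328], [0.2294, -0.9428], [0.6882, -0.0185]], R = [[4.3589, 2.9824], [0.0000, 2.8470]]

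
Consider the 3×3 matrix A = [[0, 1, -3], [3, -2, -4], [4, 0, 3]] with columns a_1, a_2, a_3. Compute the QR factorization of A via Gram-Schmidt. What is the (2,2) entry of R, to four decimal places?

q_1 = a_1/‖a_1‖ = (0, 3, 4)/5.0000 = (0.0000, 0.6000, 0.8000).
r_{12} = q_1·a_2 = -1.2000.
u_2 = a_2 + 1.2000·q_1 = (1.0000, -1.2800, 0.9600).
r_{22} = ‖u_2‖ = 1.8868.

r_{22} = 1.8868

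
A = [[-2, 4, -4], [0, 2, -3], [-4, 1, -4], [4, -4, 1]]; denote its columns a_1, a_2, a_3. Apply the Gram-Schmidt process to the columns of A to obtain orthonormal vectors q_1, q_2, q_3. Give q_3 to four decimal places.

a_1 = (-2, 0, -4, 4); ‖a_1‖ = 6.0000, so q_1 = (-0.3333, 0.0000, -0.6667, 0.6667).
q_1·a_2 = (-0.3333)·4 + 0.0000·2 + (-0.6667)·1 + 0.6667·(-4) = -4.6667.
u_2 = a_2 + 4.6667·q_1 = (2.4444, 2.0000, -2.1111, -0.8889).
‖u_2‖ = 3.9016, so q_2 = (0.6265, 0.5126, -0.5411, -0.2278).
q_1·a_3 = (-0.3333)·(-4) + 0.0000·(-3) + (-0.6667)·(-4) + 0.6667·1 = 4.6667; q_2·a_3 = 0.6265·(-4) + 0.5126·(-3) + (-0.5411)·(-4) + (-0.2278)·1 = -2.1074.
u_3 = a_3 − 4.6667·q_1 + 2.1074·q_2 = (-1.1241, -1.9197, -2.0292, -2.5912).
‖u_3‖ = 3.9725, so q_3 = (-0.2830, -0.4832, -0.5108, -0.6523).

q_3 = (-0.2830, -0.4832, -0.5108, -0.6523)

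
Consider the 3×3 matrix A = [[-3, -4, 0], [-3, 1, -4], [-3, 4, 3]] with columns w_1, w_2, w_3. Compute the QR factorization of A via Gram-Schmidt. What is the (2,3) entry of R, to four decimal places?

w_1 = (-3, -3, -3); ‖w_1‖ = 5.1962, so q_1 = (-0.5774, -0.5774, -0.5774).
q_1·w_2 = (-0.5774)·(-4) + (-0.5774)·1 + (-0.5774)·4 = -0.5774.
u_2 = w_2 + 0.5774·q_1 = (-4.3333, 0.6667, 3.6667).
‖u_2‖ = 5.7155, so q_2 = (-0.7582, 0.1166, 0.6415).
r_{23} = q_2·w_3 = 1.4580.

r_{23} = 1.4580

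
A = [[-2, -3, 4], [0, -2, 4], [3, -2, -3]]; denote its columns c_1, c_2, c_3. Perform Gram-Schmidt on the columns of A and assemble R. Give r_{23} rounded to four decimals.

r_{23} = -3.3955

q_1 = c_1/‖c_1‖ = (-2, 0, 3)/3.6056 = (-0.5547, 0.0000, 0.8321).
r_{12} = q_1·c_2 = 0.0000.
u_2 = c_2 + 0.0000·q_1 = (-3.0000, -2.0000, -2.0000).
‖u_2‖ = 4.1231, so q_2 = (-0.7276, -0.4851, -0.4851).
r_{23} = q_2·c_3 = -3.3955.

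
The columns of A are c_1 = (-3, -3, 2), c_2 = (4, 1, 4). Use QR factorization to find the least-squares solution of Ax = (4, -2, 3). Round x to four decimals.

c_1 = (-3, -3, 2); ‖c_1‖ = 4.6904, so q_1 = (-0.6396, -0.6396, 0.4264).
q_1·c_2 = (-0.6396)·4 + (-0.6396)·1 + 0.4264·4 = -1.4924.
u_2 = c_2 + 1.4924·q_1 = (3.0455, 0.0455, 4.6364).
‖u_2‖ = 5.5473, so q_2 = (0.5490, 0.0082, 0.8358).
Qᵀb = (0.0000, 4.6870).
Back-substitute: x_2 = 4.6870/5.5473 = 0.8449.
x_1 = (0.0000 + 1.4924·0.8449)/4.6904 = 0.2688.

x = (0.2688, 0.8449)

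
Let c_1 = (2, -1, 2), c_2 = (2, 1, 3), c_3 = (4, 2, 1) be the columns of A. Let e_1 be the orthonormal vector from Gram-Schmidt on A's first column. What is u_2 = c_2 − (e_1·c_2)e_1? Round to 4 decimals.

u_2 = (0.0000, 2.0000, 1.0000)

e_1 = c_1/‖c_1‖ = (2, -1, 2)/3.0000 = (0.6667, -0.3333, 0.6667).
r_{12} = e_1·c_2 = 3.0000.
u_2 = c_2 − 3.0000·e_1 = (0.0000, 2.0000, 1.0000).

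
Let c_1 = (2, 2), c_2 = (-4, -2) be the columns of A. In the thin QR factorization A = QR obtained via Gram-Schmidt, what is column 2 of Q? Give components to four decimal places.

c_1 = (2, 2); ‖c_1‖ = 2.8284, so q_1 = (0.7071, 0.7071).
q_1·c_2 = 0.7071·(-4) + 0.7071·(-2) = -4.2426.
u_2 = c_2 + 4.2426·q_1 = (-1.0000, 1.0000).
‖u_2‖ = 1.4142, so q_2 = (-0.7071, 0.7071).

q_2 = (-0.7071, 0.7071)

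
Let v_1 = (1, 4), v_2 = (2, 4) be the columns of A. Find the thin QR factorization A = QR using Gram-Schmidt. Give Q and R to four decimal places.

Q = [[0.2425, 0.9701], [0.9701, -0.2425]], R = [[4.1231, 4.3656], [0.0000, 0.9701]]

v_1 = (1, 4); ‖v_1‖ = 4.1231, so q_1 = (0.2425, 0.9701).
q_1·v_2 = 0.2425·2 + 0.9701·4 = 4.3656.
u_2 = v_2 − 4.3656·q_1 = (0.9412, -0.2353).
‖u_2‖ = 0.9701, so q_2 = (0.9701, -0.2425).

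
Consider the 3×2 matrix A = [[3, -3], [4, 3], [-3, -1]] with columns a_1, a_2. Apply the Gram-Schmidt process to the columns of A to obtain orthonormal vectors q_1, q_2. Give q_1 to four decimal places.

q_1 = (0.5145, 0.6860, -0.5145)

q_1 = a_1/‖a_1‖ = (3, 4, -3)/5.8310 = (0.5145, 0.6860, -0.5145).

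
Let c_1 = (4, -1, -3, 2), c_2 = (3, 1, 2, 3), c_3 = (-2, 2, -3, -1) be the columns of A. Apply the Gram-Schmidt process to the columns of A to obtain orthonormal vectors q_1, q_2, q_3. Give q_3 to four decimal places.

q_1 = c_1/‖c_1‖ = (4, -1, -3, 2)/5.4772 = (0.7303, -0.1826, -0.5477, 0.3651).
r_{12} = q_1·c_2 = 2.0083.
u_2 = c_2 − 2.0083·q_1 = (1.5333, 1.3667, 3.1000, 2.2667).
‖u_2‖ = 4.3551, so q_2 = (0.3521, 0.3138, 0.7118, 0.5205).
r_{13} = q_1·c_3 = -0.5477; r_{23} = q_2·c_3 = -2.7324.
u_3 = c_3 + 0.5477·q_1 + 2.7324·q_2 = (-0.6380, 2.7575, -1.3550, 0.6221).
‖u_3‖ = 3.1990, so q_3 = (-0.1994, 0.8620, -0.4236, 0.1945).

q_3 = (-0.1994, 0.8620, -0.4236, 0.1945)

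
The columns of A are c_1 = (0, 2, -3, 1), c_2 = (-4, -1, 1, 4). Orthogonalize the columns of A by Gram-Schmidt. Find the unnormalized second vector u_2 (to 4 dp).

u_2 = (-4.0000, -0.8571, 0.7857, 4.0714)

c_1 = (0, 2, -3, 1); ‖c_1‖ = 3.7417, so e_1 = (0.0000, 0.5345, -0.8018, 0.2673).
e_1·c_2 = 0.0000·(-4) + 0.5345·(-1) + (-0.8018)·1 + 0.2673·4 = -0.2673.
u_2 = c_2 + 0.2673·e_1 = (-4.0000, -0.8571, 0.7857, 4.0714).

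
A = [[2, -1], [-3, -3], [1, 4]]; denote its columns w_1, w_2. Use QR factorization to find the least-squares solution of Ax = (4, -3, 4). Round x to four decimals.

w_1 = (2, -3, 1); ‖w_1‖ = 3.7417, so e_1 = (0.5345, -0.8018, 0.2673).
e_1·w_2 = 0.5345·(-1) + (-0.8018)·(-3) + 0.2673·4 = 2.9399.
u_2 = w_2 − 2.9399·e_1 = (-2.5714, -0.6429, 3.2143).
‖u_2‖ = 4.1662, so e_2 = (-0.6172, -0.1543, 0.7715).
Qᵀb = (5.6125, 1.0801).
Back-substitute: x_2 = 1.0801/4.1662 = 0.2593.
x_1 = (5.6125 − 2.9399·0.2593)/3.7417 = 1.2963.

x = (1.2963, 0.2593)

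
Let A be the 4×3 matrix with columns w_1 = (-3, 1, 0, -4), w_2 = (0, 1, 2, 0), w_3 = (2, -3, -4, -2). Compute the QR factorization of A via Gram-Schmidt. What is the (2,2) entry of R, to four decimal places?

r_{22} = 2.2275

w_1 = (-3, 1, 0, -4); ‖w_1‖ = 5.0990, so e_1 = (-0.5883, 0.1961, 0.0000, -0.7845).
e_1·w_2 = (-0.5883)·0 + 0.1961·1 + 0.0000·2 + (-0.7845)·0 = 0.1961.
u_2 = w_2 − 0.1961·e_1 = (0.1154, 0.9615, 2.0000, 0.1538).
r_{22} = ‖u_2‖ = 2.2275.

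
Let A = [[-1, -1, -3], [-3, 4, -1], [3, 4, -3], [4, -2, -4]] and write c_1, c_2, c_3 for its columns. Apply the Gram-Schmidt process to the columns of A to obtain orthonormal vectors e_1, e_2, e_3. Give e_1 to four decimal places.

e_1 = (-0.1690, -0.5071, 0.5071, 0.6761)

c_1 = (-1, -3, 3, 4); ‖c_1‖ = 5.9161, so e_1 = (-0.1690, -0.5071, 0.5071, 0.6761).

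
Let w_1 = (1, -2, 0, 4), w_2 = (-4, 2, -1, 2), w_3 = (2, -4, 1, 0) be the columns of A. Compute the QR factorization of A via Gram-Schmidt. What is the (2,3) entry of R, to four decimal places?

r_{23} = -3.4000

e_1 = w_1/‖w_1‖ = (1, -2, 0, 4)/4.5826 = (0.2182, -0.4364, 0.0000, 0.8729).
r_{12} = e_1·w_2 = 0.0000.
u_2 = w_2 + 0.0000·e_1 = (-4.0000, 2.0000, -1.0000, 2.0000).
‖u_2‖ = 5.0000, so e_2 = (-0.8000, 0.4000, -0.2000, 0.4000).
r_{23} = e_2·w_3 = -3.4000.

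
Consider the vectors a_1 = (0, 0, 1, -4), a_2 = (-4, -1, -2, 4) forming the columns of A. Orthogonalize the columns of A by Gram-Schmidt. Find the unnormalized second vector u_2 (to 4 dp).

u_2 = (-4.0000, -1.0000, -0.9412, -0.2353)

a_1 = (0, 0, 1, -4); ‖a_1‖ = 4.1231, so e_1 = (0.0000, 0.0000, 0.2425, -0.9701).
e_1·a_2 = 0.0000·(-4) + 0.0000·(-1) + 0.2425·(-2) + (-0.9701)·4 = -4.3656.
u_2 = a_2 + 4.3656·e_1 = (-4.0000, -1.0000, -0.9412, -0.2353).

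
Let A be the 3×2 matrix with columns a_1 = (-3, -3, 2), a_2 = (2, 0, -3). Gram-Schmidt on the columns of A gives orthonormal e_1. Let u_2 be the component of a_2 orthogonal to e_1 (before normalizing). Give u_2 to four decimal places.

u_2 = (0.3636, -1.6364, -1.9091)

a_1 = (-3, -3, 2); ‖a_1‖ = 4.6904, so e_1 = (-0.6396, -0.6396, 0.4264).
e_1·a_2 = (-0.6396)·2 + (-0.6396)·0 + 0.4264·(-3) = -2.5584.
u_2 = a_2 + 2.5584·e_1 = (0.3636, -1.6364, -1.9091).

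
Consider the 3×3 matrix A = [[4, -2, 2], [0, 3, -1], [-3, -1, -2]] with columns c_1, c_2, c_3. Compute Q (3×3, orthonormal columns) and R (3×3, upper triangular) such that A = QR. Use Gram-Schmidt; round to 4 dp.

Q = [[0.8000, -0.3328, -0.4992], [0.0000, 0.8321, -0.5547], [-0.6000, -0.4438, -0.6656]], R = [[5.0000, -1.0000, 2.8000], [0.0000, 3.6056, -0.6102], [0.0000, 0.0000, 0.8875]]

e_1 = c_1/‖c_1‖ = (4, 0, -3)/5.0000 = (0.8000, 0.0000, -0.6000).
r_{12} = e_1·c_2 = -1.0000.
u_2 = c_2 + 1.0000·e_1 = (-1.2000, 3.0000, -1.6000).
‖u_2‖ = 3.6056, so e_2 = (-0.3328, 0.8321, -0.4438).
r_{13} = e_1·c_3 = 2.8000; r_{23} = e_2·c_3 = -0.6102.
u_3 = c_3 − 2.8000·e_1 + 0.6102·e_2 = (-0.4431, -0.4923, -0.5908).
‖u_3‖ = 0.8875, so e_3 = (-0.4992, -0.5547, -0.6656).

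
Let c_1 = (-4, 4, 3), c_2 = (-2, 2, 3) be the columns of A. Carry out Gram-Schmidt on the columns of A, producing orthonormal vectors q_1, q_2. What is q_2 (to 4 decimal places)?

c_1 = (-4, 4, 3); ‖c_1‖ = 6.4031, so q_1 = (-0.6247, 0.6247, 0.4685).
q_1·c_2 = (-0.6247)·(-2) + 0.6247·2 + 0.4685·3 = 3.9043.
u_2 = c_2 − 3.9043·q_1 = (0.4390, -0.4390, 1.1707).
‖u_2‖ = 1.3252, so q_2 = (0.3313, -0.3313, 0.8835).

q_2 = (0.3313, -0.3313, 0.8835)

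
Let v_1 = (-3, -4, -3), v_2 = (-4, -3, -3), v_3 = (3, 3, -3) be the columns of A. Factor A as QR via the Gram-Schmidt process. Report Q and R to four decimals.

Q = [[-0.5145, -0.7752, 0.3665], [-0.6860, 0.6286, 0.3665], [-0.5145, -0.0629, -0.8552]], R = [[5.8310, 5.6595, -2.0580], [0.0000, 1.4038, -0.2514], [0.0000, 0.0000, 4.7646]]

v_1 = (-3, -4, -3); ‖v_1‖ = 5.8310, so q_1 = (-0.5145, -0.6860, -0.5145).
q_1·v_2 = (-0.5145)·(-4) + (-0.6860)·(-3) + (-0.5145)·(-3) = 5.6595.
u_2 = v_2 − 5.6595·q_1 = (-1.0882, 0.8824, -0.0882).
‖u_2‖ = 1.4038, so q_2 = (-0.7752, 0.6286, -0.0629).
q_1·v_3 = (-0.5145)·3 + (-0.6860)·3 + (-0.5145)·(-3) = -2.0580; q_2·v_3 = (-0.7752)·3 + 0.6286·3 + (-0.0629)·(-3) = -0.2514.
u_3 = v_3 + 2.0580·q_1 + 0.2514·q_2 = (1.7463, 1.7463, -4.0746).
‖u_3‖ = 4.7646, so q_3 = (0.3665, 0.3665, -0.8552).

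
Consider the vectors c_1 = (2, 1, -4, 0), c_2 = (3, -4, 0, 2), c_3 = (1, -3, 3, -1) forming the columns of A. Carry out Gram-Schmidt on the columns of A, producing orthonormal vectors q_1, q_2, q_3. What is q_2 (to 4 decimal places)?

c_1 = (2, 1, -4, 0); ‖c_1‖ = 4.5826, so q_1 = (0.4364, 0.2182, -0.8729, 0.0000).
q_1·c_2 = 0.4364·3 + 0.2182·(-4) + (-0.8729)·0 + 0.0000·2 = 0.4364.
u_2 = c_2 − 0.4364·q_1 = (2.8095, -4.0952, 0.3810, 2.0000).
‖u_2‖ = 5.3675, so q_2 = (0.5234, -0.7630, 0.0710, 0.3726).

q_2 = (0.5234, -0.7630, 0.0710, 0.3726)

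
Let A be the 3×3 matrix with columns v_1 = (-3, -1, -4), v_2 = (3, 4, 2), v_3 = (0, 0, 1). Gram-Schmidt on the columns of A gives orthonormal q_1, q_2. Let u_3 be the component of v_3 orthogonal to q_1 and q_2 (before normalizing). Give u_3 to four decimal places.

u_3 = (-0.4026, 0.1725, 0.2588)

v_1 = (-3, -1, -4); ‖v_1‖ = 5.0990, so q_1 = (-0.5883, -0.1961, -0.7845).
q_1·v_2 = (-0.5883)·3 + (-0.1961)·4 + (-0.7845)·2 = -4.1184.
u_2 = v_2 + 4.1184·q_1 = (0.5769, 3.1923, -1.2308).
‖u_2‖ = 3.4696, so q_2 = (0.1663, 0.9201, -0.3547).
q_1·v_3 = (-0.5883)·0 + (-0.1961)·0 + (-0.7845)·1 = -0.7845; q_2·v_3 = 0.1663·0 + 0.9201·0 + (-0.3547)·1 = -0.3547.
u_3 = v_3 + 0.7845·q_1 + 0.3547·q_2 = (-0.4026, 0.1725, 0.2588).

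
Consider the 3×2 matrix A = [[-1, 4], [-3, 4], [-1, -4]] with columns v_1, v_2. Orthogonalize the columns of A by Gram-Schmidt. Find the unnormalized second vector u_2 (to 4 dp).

v_1 = (-1, -3, -1); ‖v_1‖ = 3.3166, so e_1 = (-0.3015, -0.9045, -0.3015).
e_1·v_2 = (-0.3015)·4 + (-0.9045)·4 + (-0.3015)·(-4) = -3.6181.
u_2 = v_2 + 3.6181·e_1 = (2.9091, 0.7273, -5.0909).

u_2 = (2.9091, 0.7273, -5.0909)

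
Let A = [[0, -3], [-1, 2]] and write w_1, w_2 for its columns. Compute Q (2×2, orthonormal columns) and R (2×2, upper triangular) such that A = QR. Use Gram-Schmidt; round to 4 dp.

Q = [[0.0000, -1.0000], [-1.0000, 0.0000]], R = [[1.0000, -2.0000], [0.0000, 3.0000]]

e_1 = w_1/‖w_1‖ = (0, -1)/1.0000 = (0.0000, -1.0000).
r_{12} = e_1·w_2 = -2.0000.
u_2 = w_2 + 2.0000·e_1 = (-3.0000, 0.0000).
‖u_2‖ = 3.0000, so e_2 = (-1.0000, 0.0000).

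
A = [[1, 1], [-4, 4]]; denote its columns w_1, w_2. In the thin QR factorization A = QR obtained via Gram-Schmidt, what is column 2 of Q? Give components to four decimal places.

w_1 = (1, -4); ‖w_1‖ = 4.1231, so e_1 = (0.2425, -0.9701).
e_1·w_2 = 0.2425·1 + (-0.9701)·4 = -3.6380.
u_2 = w_2 + 3.6380·e_1 = (1.8824, 0.4706).
‖u_2‖ = 1.9403, so e_2 = (0.9701, 0.2425).

e_2 = (0.9701, 0.2425)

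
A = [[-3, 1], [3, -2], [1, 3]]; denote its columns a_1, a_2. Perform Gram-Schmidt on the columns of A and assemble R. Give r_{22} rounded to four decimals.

r_{22} = 3.4793

a_1 = (-3, 3, 1); ‖a_1‖ = 4.3589, so q_1 = (-0.6882, 0.6882, 0.2294).
q_1·a_2 = (-0.6882)·1 + 0.6882·(-2) + 0.2294·3 = -1.3765.
u_2 = a_2 + 1.3765·q_1 = (0.0526, -1.0526, 3.3158).
r_{22} = ‖u_2‖ = 3.4793.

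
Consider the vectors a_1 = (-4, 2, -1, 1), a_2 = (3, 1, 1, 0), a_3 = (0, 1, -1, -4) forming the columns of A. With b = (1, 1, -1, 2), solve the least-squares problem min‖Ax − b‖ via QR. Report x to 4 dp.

a_1 = (-4, 2, -1, 1); ‖a_1‖ = 4.6904, so q_1 = (-0.8528, 0.4264, -0.2132, 0.2132).
q_1·a_2 = (-0.8528)·3 + 0.4264·1 + (-0.2132)·1 + 0.2132·0 = -2.3452.
u_2 = a_2 + 2.3452·q_1 = (1.0000, 2.0000, 0.5000, 0.5000).
‖u_2‖ = 2.3452, so q_2 = (0.4264, 0.8528, 0.2132, 0.2132).
q_1·a_3 = (-0.8528)·0 + 0.4264·1 + (-0.2132)·(-1) + 0.2132·(-4) = -0.2132; q_2·a_3 = 0.4264·0 + 0.8528·1 + 0.2132·(-1) + 0.2132·(-4) = -0.2132.
u_3 = a_3 + 0.2132·q_1 + 0.2132·q_2 = (-0.0909, 1.2727, -1.0000, -3.9091).
‖u_3‖ = 4.2319, so q_3 = (-0.0215, 0.3007, -0.2363, -0.9237).
Qᵀb = (0.2132, 1.4924, -1.3319).
Back-substitute: x_3 = -1.3319/4.2319 = -0.3147.
x_2 = (1.4924 + 0.2132·(-0.3147))/2.3452 = 0.6078.
x_1 = (0.2132 + 2.3452·0.6078 + 0.2132·(-0.3147))/4.6904 = 0.3350.

x = (0.3350, 0.6078, -0.3147)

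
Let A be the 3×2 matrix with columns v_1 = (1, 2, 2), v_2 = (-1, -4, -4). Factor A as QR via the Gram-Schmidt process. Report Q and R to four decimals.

v_1 = (1, 2, 2); ‖v_1‖ = 3.0000, so e_1 = (0.3333, 0.6667, 0.6667).
e_1·v_2 = 0.3333·(-1) + 0.6667·(-4) + 0.6667·(-4) = -5.6667.
u_2 = v_2 + 5.6667·e_1 = (0.8889, -0.2222, -0.2222).
‖u_2‖ = 0.9428, so e_2 = (0.9428, -0.2357, -0.2357).

Q = [[0.3333, 0.9428], [0.6667, -0.2357], [0.6667, -0.2357]], R = [[3.0000, -5.6667], [0.0000, 0.9428]]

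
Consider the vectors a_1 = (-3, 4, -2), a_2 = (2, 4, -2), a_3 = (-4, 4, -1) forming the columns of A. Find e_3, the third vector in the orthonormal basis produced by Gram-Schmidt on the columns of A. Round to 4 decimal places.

a_1 = (-3, 4, -2); ‖a_1‖ = 5.3852, so e_1 = (-0.5571, 0.7428, -0.3714).
e_1·a_2 = (-0.5571)·2 + 0.7428·4 + (-0.3714)·(-2) = 2.5997.
u_2 = a_2 − 2.5997·e_1 = (3.4483, 2.0690, -1.0345).
‖u_2‖ = 4.1523, so e_2 = (0.8305, 0.4983, -0.2491).
e_1·a_3 = (-0.5571)·(-4) + 0.7428·4 + (-0.3714)·(-1) = 5.5709; e_2·a_3 = 0.8305·(-4) + 0.4983·4 + (-0.2491)·(-1) = -1.0796.
u_3 = a_3 − 5.5709·e_1 + 1.0796·e_2 = (0.0000, 0.4000, 0.8000).
‖u_3‖ = 0.8944, so e_3 = (0.0000, 0.4472, 0.8944).

e_3 = (0.0000, 0.4472, 0.8944)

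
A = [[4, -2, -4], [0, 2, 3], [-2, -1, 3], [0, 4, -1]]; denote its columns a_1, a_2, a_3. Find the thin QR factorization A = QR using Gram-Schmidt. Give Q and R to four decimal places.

e_1 = a_1/‖a_1‖ = (4, 0, -2, 0)/4.4721 = (0.8944, 0.0000, -0.4472, 0.0000).
r_{12} = e_1·a_2 = -1.3416.
u_2 = a_2 + 1.3416·e_1 = (-0.8000, 2.0000, -1.6000, 4.0000).
‖u_2‖ = 4.8166, so e_2 = (-0.1661, 0.4152, -0.3322, 0.8305).
r_{13} = e_1·a_3 = -4.9193; r_{23} = e_2·a_3 = 0.0830.
u_3 = a_3 + 4.9193·e_1 − 0.0830·e_2 = (0.4138, 2.9655, 0.8276, -1.0690).
‖u_3‖ = 3.2853, so e_3 = (0.1260, 0.9027, 0.2519, -0.3254).

Q = [[0.8944, -0.1661, 0.1260], [0.0000, 0.4152, 0.9027], [-0.4472, -0.3322, 0.2519], [0.0000, 0.8305, -0.3254]], R = [[4.4721, -1.3416, -4.9193], [0.0000, 4.8166, 0.0830], [0.0000, 0.0000, 3.2853]]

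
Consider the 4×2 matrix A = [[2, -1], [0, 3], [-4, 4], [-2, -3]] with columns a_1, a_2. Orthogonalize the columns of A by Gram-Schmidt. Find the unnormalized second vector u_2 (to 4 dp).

e_1 = a_1/‖a_1‖ = (2, 0, -4, -2)/4.8990 = (0.4082, 0.0000, -0.8165, -0.4082).
r_{12} = e_1·a_2 = -2.4495.
u_2 = a_2 + 2.4495·e_1 = (0.0000, 3.0000, 2.0000, -4.0000).

u_2 = (0.0000, 3.0000, 2.0000, -4.0000)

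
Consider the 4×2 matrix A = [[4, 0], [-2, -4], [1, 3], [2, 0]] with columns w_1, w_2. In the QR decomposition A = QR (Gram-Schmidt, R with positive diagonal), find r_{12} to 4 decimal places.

r_{12} = 2.2000

w_1 = (4, -2, 1, 2); ‖w_1‖ = 5.0000, so q_1 = (0.8000, -0.4000, 0.2000, 0.4000).
r_{12} = q_1·w_2 = 2.2000.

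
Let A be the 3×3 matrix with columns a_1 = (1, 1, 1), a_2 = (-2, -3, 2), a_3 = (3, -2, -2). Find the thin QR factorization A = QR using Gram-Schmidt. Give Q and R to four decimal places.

Q = [[0.5774, -0.2673, 0.7715], [0.5774, -0.5345, -0.6172], [0.5774, 0.8018, -0.1543]], R = [[1.7321, -1.7321, -0.5774], [0.0000, 3.7417, -1.3363], [0.0000, 0.0000, 3.8576]]

a_1 = (1, 1, 1); ‖a_1‖ = 1.7321, so e_1 = (0.5774, 0.5774, 0.5774).
e_1·a_2 = 0.5774·(-2) + 0.5774·(-3) + 0.5774·2 = -1.7321.
u_2 = a_2 + 1.7321·e_1 = (-1.0000, -2.0000, 3.0000).
‖u_2‖ = 3.7417, so e_2 = (-0.2673, -0.5345, 0.8018).
e_1·a_3 = 0.5774·3 + 0.5774·(-2) + 0.5774·(-2) = -0.5774; e_2·a_3 = (-0.2673)·3 + (-0.5345)·(-2) + 0.8018·(-2) = -1.3363.
u_3 = a_3 + 0.5774·e_1 + 1.3363·e_2 = (2.9762, -2.3810, -0.5952).
‖u_3‖ = 3.8576, so e_3 = (0.7715, -0.6172, -0.1543).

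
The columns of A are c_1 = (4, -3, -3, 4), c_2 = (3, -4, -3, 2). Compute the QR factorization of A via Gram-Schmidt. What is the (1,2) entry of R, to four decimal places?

r_{12} = 5.7983

c_1 = (4, -3, -3, 4); ‖c_1‖ = 7.0711, so q_1 = (0.5657, -0.4243, -0.4243, 0.5657).
r_{12} = q_1·c_2 = 5.7983.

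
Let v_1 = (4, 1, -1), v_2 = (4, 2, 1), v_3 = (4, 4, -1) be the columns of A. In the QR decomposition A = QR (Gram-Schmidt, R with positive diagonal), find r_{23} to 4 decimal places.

v_1 = (4, 1, -1); ‖v_1‖ = 4.2426, so q_1 = (0.9428, 0.2357, -0.2357).
q_1·v_2 = 0.9428·4 + 0.2357·2 + (-0.2357)·1 = 4.0069.
u_2 = v_2 − 4.0069·q_1 = (0.2222, 1.0556, 1.9444).
‖u_2‖ = 2.2236, so q_2 = (0.0999, 0.4747, 0.8745).
r_{23} = q_2·v_3 = 1.4241.

r_{23} = 1.4241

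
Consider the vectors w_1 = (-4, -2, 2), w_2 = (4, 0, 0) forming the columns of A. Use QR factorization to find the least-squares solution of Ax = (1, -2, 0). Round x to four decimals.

w_1 = (-4, -2, 2); ‖w_1‖ = 4.8990, so q_1 = (-0.8165, -0.4082, 0.4082).
q_1·w_2 = (-0.8165)·4 + (-0.4082)·0 + 0.4082·0 = -3.2660.
u_2 = w_2 + 3.2660·q_1 = (1.3333, -1.3333, 1.3333).
‖u_2‖ = 2.3094, so q_2 = (0.5774, -0.5774, 0.5774).
Qᵀb = (0.0000, 1.7321).
Back-substitute: x_2 = 1.7321/2.3094 = 0.7500.
x_1 = (0.0000 + 3.2660·0.7500)/4.8990 = 0.5000.

x = (0.5000, 0.7500)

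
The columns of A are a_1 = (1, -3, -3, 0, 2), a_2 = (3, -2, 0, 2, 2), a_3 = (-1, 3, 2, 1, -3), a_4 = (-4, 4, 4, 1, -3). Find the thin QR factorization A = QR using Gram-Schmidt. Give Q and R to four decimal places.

Q = [[0.2085, 0.6590, 0.0335, -0.7219], [-0.6255, -0.0824, 0.0688, -0.2527], [-0.6255, 0.4589, -0.4667, 0.2166], [0.0000, 0.5413, 0.6322, 0.5234], [0.4170, 0.2353, -0.6136, 0.3068]], R = [[4.7958, 2.7107, -4.5873, -7.0895], [0.0000, 3.6949, -0.1530, -1.2944], [0.0000, 0.0000, 1.7126, 0.7475], [0.0000, 0.0000, 0.0000, 2.3462]]

q_1 = a_1/‖a_1‖ = (1, -3, -3, 0, 2)/4.7958 = (0.2085, -0.6255, -0.6255, 0.0000, 0.4170).
r_{12} = q_1·a_2 = 2.7107.
u_2 = a_2 − 2.7107·q_1 = (2.4348, -0.3043, 1.6957, 2.0000, 0.8696).
‖u_2‖ = 3.6949, so q_2 = (0.6590, -0.0824, 0.4589, 0.5413, 0.2353).
r_{13} = q_1·a_3 = -4.5873; r_{23} = q_2·a_3 = -0.1530.
u_3 = a_3 + 4.5873·q_1 + 0.1530·q_2 = (0.0573, 0.1178, -0.7994, 1.0828, -1.0510).
‖u_3‖ = 1.7126, so q_3 = (0.0335, 0.0688, -0.4667, 0.6322, -0.6136).
r_{14} = q_1·a_4 = -7.0895; r_{24} = q_2·a_4 = -1.2944; r_{34} = q_3·a_4 = 0.7475.
u_4 = a_4 + 7.0895·q_1 + 1.2944·q_2 − 0.7475·q_3 = (-1.6938, -0.5928, 0.5081, 1.2280, 0.7199).
‖u_4‖ = 2.3462, so q_4 = (-0.7219, -0.2527, 0.2166, 0.5234, 0.3068).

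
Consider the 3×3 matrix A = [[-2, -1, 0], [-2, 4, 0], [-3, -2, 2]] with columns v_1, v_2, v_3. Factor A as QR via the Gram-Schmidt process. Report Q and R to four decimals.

v_1 = (-2, -2, -3); ‖v_1‖ = 4.1231, so q_1 = (-0.4851, -0.4851, -0.7276).
q_1·v_2 = (-0.4851)·(-1) + (-0.4851)·4 + (-0.7276)·(-2) = 0.0000.
u_2 = v_2 + 0.0000·q_1 = (-1.0000, 4.0000, -2.0000).
‖u_2‖ = 4.5826, so q_2 = (-0.2182, 0.8729, -0.4364).
q_1·v_3 = (-0.4851)·0 + (-0.4851)·0 + (-0.7276)·2 = -1.4552; q_2·v_3 = (-0.2182)·0 + 0.8729·0 + (-0.4364)·2 = -0.8729.
u_3 = v_3 + 1.4552·q_1 + 0.8729·q_2 = (-0.8964, 0.0560, 0.5602).
‖u_3‖ = 1.0585, so q_3 = (-0.8468, 0.0529, 0.5293).

Q = [[-0.4851, -0.2182, -0.8468], [-0.4851, 0.8729, 0.0529], [-0.7276, -0.4364, 0.5293]], R = [[4.1231, 0.0000, -1.4552], [0.0000, 4.5826, -0.8729], [0.0000, 0.0000, 1.0585]]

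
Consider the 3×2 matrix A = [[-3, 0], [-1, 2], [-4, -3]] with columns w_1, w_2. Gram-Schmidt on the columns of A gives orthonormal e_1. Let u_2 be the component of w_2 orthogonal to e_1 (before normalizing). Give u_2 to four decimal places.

w_1 = (-3, -1, -4); ‖w_1‖ = 5.0990, so e_1 = (-0.5883, -0.1961, -0.7845).
e_1·w_2 = (-0.5883)·0 + (-0.1961)·2 + (-0.7845)·(-3) = 1.9612.
u_2 = w_2 − 1.9612·e_1 = (1.1538, 2.3846, -1.4615).

u_2 = (1.1538, 2.3846, -1.4615)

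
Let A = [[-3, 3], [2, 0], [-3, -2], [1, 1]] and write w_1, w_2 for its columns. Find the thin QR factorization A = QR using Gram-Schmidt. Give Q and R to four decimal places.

Q = [[-0.6255, 0.7367], [0.4170, 0.0468], [-0.6255, -0.6080], [0.2085, 0.2923]], R = [[4.7958, -0.4170], [0.0000, 3.7183]]

w_1 = (-3, 2, -3, 1); ‖w_1‖ = 4.7958, so e_1 = (-0.6255, 0.4170, -0.6255, 0.2085).
e_1·w_2 = (-0.6255)·3 + 0.4170·0 + (-0.6255)·(-2) + 0.2085·1 = -0.4170.
u_2 = w_2 + 0.4170·e_1 = (2.7391, 0.1739, -2.2609, 1.0870).
‖u_2‖ = 3.7183, so e_2 = (0.7367, 0.0468, -0.6080, 0.2923).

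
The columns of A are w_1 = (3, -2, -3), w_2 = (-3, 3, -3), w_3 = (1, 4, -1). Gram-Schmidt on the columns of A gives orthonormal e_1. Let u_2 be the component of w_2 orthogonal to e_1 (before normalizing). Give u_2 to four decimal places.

w_1 = (3, -2, -3); ‖w_1‖ = 4.6904, so e_1 = (0.6396, -0.4264, -0.6396).
e_1·w_2 = 0.6396·(-3) + (-0.4264)·3 + (-0.6396)·(-3) = -1.2792.
u_2 = w_2 + 1.2792·e_1 = (-2.1818, 2.4545, -3.8182).

u_2 = (-2.1818, 2.4545, -3.8182)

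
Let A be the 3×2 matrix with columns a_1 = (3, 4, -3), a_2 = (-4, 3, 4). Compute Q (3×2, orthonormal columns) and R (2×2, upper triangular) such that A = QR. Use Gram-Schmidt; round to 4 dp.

Q = [[0.5145, -0.4851], [0.6860, 0.7276], [-0.5145, 0.4851]], R = [[5.8310, -2.0580], [0.0000, 6.0634]]

a_1 = (3, 4, -3); ‖a_1‖ = 5.8310, so q_1 = (0.5145, 0.6860, -0.5145).
q_1·a_2 = 0.5145·(-4) + 0.6860·3 + (-0.5145)·4 = -2.0580.
u_2 = a_2 + 2.0580·q_1 = (-2.9412, 4.4118, 2.9412).
‖u_2‖ = 6.0634, so q_2 = (-0.4851, 0.7276, 0.4851).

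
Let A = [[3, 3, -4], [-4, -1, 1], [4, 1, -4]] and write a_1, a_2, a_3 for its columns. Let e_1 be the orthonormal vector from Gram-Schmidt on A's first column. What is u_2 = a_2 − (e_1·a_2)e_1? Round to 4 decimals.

e_1 = a_1/‖a_1‖ = (3, -4, 4)/6.4031 = (0.4685, -0.6247, 0.6247).
r_{12} = e_1·a_2 = 2.6550.
u_2 = a_2 − 2.6550·e_1 = (1.7561, 0.6585, -0.6585).

u_2 = (1.7561, 0.6585, -0.6585)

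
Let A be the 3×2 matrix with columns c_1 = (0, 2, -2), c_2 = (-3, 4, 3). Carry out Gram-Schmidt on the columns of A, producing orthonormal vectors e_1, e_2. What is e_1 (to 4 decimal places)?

e_1 = (0.0000, 0.7071, -0.7071)

c_1 = (0, 2, -2); ‖c_1‖ = 2.8284, so e_1 = (0.0000, 0.7071, -0.7071).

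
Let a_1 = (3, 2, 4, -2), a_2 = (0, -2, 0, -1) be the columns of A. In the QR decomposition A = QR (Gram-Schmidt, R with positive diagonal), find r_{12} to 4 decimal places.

a_1 = (3, 2, 4, -2); ‖a_1‖ = 5.7446, so q_1 = (0.5222, 0.3482, 0.6963, -0.3482).
r_{12} = q_1·a_2 = -0.3482.

r_{12} = -0.3482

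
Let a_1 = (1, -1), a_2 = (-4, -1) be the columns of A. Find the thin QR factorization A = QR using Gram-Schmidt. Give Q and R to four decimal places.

Q = [[0.7071, -0.7071], [-0.7071, -0.7071]], R = [[1.4142, -2.1213], [0.0000, 3.5355]]

e_1 = a_1/‖a_1‖ = (1, -1)/1.4142 = (0.7071, -0.7071).
r_{12} = e_1·a_2 = -2.1213.
u_2 = a_2 + 2.1213·e_1 = (-2.5000, -2.5000).
‖u_2‖ = 3.5355, so e_2 = (-0.7071, -0.7071).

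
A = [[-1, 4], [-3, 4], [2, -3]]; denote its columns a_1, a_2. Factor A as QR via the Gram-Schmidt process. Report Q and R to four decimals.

e_1 = a_1/‖a_1‖ = (-1, -3, 2)/3.7417 = (-0.2673, -0.8018, 0.5345).
r_{12} = e_1·a_2 = -5.8797.
u_2 = a_2 + 5.8797·e_1 = (2.4286, -0.7143, 0.1429).
‖u_2‖ = 2.5355, so e_2 = (0.9578, -0.2817, 0.0563).

Q = [[-0.2673, 0.9578], [-0.8018, -0.2817], [0.5345, 0.0563]], R = [[3.7417, -5.8797], [0.0000, 2.5355]]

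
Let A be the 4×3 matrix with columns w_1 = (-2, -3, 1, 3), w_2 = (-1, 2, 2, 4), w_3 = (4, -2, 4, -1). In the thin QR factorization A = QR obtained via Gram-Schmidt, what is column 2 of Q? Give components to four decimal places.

w_1 = (-2, -3, 1, 3); ‖w_1‖ = 4.7958, so q_1 = (-0.4170, -0.6255, 0.2085, 0.6255).
q_1·w_2 = (-0.4170)·(-1) + (-0.6255)·2 + 0.2085·2 + 0.6255·4 = 2.0851.
u_2 = w_2 − 2.0851·q_1 = (-0.1304, 3.3043, 1.5652, 2.6957).
‖u_2‖ = 4.5445, so q_2 = (-0.0287, 0.7271, 0.3444, 0.5932).

q_2 = (-0.0287, 0.7271, 0.3444, 0.5932)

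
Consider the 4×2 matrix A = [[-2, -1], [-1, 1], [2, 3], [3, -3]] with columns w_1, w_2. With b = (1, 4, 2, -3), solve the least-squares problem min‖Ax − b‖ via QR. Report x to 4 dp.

x = (-0.5169, 0.8483)

e_1 = w_1/‖w_1‖ = (-2, -1, 2, 3)/4.2426 = (-0.4714, -0.2357, 0.4714, 0.7071).
r_{12} = e_1·w_2 = -0.4714.
u_2 = w_2 + 0.4714·e_1 = (-1.2222, 0.8889, 3.2222, -2.6667).
‖u_2‖ = 4.4472, so e_2 = (-0.2748, 0.1999, 0.7245, -0.5996).
Qᵀb = (-2.5927, 3.7726).
Back-substitute: x_2 = 3.7726/4.4472 = 0.8483.
x_1 = (-2.5927 + 0.4714·0.8483)/4.2426 = -0.5169.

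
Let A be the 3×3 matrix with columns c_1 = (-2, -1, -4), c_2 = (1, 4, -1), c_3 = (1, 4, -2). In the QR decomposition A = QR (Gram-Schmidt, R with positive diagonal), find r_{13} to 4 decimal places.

r_{13} = 0.4364

e_1 = c_1/‖c_1‖ = (-2, -1, -4)/4.5826 = (-0.4364, -0.2182, -0.8729).
r_{13} = e_1·c_3 = 0.4364.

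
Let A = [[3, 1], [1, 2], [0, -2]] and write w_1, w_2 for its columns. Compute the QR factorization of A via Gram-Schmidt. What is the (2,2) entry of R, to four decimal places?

r_{22} = 2.5495

w_1 = (3, 1, 0); ‖w_1‖ = 3.1623, so q_1 = (0.9487, 0.3162, 0.0000).
q_1·w_2 = 0.9487·1 + 0.3162·2 + 0.0000·(-2) = 1.5811.
u_2 = w_2 − 1.5811·q_1 = (-0.5000, 1.5000, -2.0000).
r_{22} = ‖u_2‖ = 2.5495.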